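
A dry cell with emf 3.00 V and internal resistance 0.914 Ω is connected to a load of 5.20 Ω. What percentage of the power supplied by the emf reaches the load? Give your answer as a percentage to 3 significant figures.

Efficiency is P_load / P_total. With a series r and R sharing the same I, P = I²R for each, so η = R/(R+r).
η = R / (R + r) = 5.20 / (5.20 + 0.914) = 0.8505

85.1 %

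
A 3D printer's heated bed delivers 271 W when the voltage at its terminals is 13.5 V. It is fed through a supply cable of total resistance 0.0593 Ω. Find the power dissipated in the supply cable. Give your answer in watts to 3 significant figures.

23.9 W

The supply cable is a series resistance carrying the load current; its dissipation is I²R_line.
I = P / V = 271 / 13.5 = 20.07 A through the supply cable.
P_line = I² R_line = (20.07)² × 0.0593 = 23.90 W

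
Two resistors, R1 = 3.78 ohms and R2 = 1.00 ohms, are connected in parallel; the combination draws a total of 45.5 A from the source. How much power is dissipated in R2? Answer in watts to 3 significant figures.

1290 W

The branches share the same voltage, but only the total current is given — find V from the equivalent resistance first.
1/R_eq = 1/3.78 + 1/1.00 ⇒ R_eq = 0.7908 Ω
V = I_total × R_eq = 45.50 × 0.7908 = 35.98 V
P_R2 = V² / R2 = (35.98)² / 1.00 = 1295 W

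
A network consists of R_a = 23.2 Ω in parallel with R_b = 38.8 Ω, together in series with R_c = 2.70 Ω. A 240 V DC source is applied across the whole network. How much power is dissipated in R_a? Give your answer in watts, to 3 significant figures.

Reduce the parallel combination to a single R_p; the circuit then becomes R_p in series with the remaining resistor.
R_p = (23.2×38.8)/(23.2+38.8) = 14.52 Ω
R_total = R_p + 2.70 = 14.52 + 2.70 = 17.22 Ω
I = V / R_total = 240 / 17.22 = 13.94 A
Voltage across the parallel pair: V_p = I × R_p = 13.94 × 14.52 = 202.4 V
R_a has V_p across it, so P = V_p²/R_a.
P_R_a = (202.4)² / 23.2 = 1765 W

1770 W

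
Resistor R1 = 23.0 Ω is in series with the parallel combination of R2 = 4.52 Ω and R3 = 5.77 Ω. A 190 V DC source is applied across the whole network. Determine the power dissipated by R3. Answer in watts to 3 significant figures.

61.6 W

Collapse R2‖R3 to a single equivalent, reducing the network to two series elements.
R_p = (4.52×5.77)/(4.52+5.77) = 2.535 Ω
R_total = 23.0 + 2.535 = 25.53 Ω
I = V / R_total = 190 / 25.53 = 7.441 A
Voltage across the parallel pair: V_p = I × R_p = 7.441 × 2.535 = 18.86 V
With V_p across R3, its power is V_p²/R3.
P_R3 = (18.86)² / 5.77 = 61.64 W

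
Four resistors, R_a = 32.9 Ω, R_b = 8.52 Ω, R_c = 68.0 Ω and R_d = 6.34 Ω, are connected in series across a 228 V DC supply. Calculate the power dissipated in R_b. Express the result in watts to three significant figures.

The current is common to all series resistors; compute it, then apply P = I²R for the target.
R_total = 32.9 + 8.52 + 68.0 + 6.34 = 115.8 Ω
I = V / R_total = 228 / 115.8 = 1.970 A
P_R_b = I² × R_b = (1.970)² × 8.52 = 33.05 W

33.1 W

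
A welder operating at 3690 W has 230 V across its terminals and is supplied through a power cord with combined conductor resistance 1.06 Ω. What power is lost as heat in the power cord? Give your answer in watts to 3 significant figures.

The power cord is a series resistance carrying the load current; its dissipation is I²R_line.
I = P / V = 3690 / 230 = 16.04 A through the power cord.
P_line = I² R_line = (16.04)² × 1.06 = 272.8 W

273 W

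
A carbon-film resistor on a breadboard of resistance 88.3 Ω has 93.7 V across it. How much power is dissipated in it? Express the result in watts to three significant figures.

With V across and R both known, P = V²/R gives the dissipation directly.
P = (93.7 V)² / 88.3 Ω = 99.43 W

99.4 W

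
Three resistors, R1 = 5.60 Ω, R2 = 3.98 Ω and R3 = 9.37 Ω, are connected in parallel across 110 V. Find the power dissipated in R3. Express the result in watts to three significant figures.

Every branch has 110 V across it, so for R3 the power is simply V²/R.
P_R3 = V² / R3 = (110)² / 9.37 Ω = 1291 W

1290 W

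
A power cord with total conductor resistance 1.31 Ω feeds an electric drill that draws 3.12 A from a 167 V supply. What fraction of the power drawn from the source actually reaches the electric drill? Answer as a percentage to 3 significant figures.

97.6 %

The power cord carries the full 3.12 A.
P_line = I² R_line = (3.120)² × 1.31 = 12.75 W
P_source = V I = 167 × 3.120 = 521.0 W; P_load = 508.3 W
η = P_load / P_source = 508.3 / 521.0 = 0.9755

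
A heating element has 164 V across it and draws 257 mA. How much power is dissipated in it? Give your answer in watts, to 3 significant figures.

With V and I both given, power follows immediately from P = V I.
P = 164 V × 0.2570 A = 42.15 W

42.1 W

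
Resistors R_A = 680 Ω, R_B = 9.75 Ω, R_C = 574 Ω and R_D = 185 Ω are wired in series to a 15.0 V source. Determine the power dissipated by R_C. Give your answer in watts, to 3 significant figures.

Series elements share the same current, so find I first, then use P = I²R.
R_total = 680 + 9.75 + 574 + 185 = 1449 Ω
I = V / R_total = 15.0 / 1449 = 0.01035 A
P_R_C = I² × R_C = (0.01035)² × 574 = 0.06153 W

0.0615 W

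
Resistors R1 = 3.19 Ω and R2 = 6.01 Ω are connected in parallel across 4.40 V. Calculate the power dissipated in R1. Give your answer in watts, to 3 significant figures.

6.07 W

Parallel branches share the same voltage; P = V²/R gives the branch power in one step.
P_R1 = V² / R1 = (4.40)² / 3.19 Ω = 6.069 W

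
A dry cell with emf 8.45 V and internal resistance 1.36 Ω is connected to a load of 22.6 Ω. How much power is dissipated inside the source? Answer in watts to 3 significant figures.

0.169 W

The internal resistance carries the same current as the load; P_int = I²r.
I = ε / (r + R) = 8.45 / (1.36 + 22.6) = 0.3527 A
P_int = I² r = (0.3527)² × 1.36 = 0.1692 W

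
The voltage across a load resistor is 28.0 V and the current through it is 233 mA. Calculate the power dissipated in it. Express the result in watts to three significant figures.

6.52 W

Since both terminal voltage and current are stated, P = V I gives the power in one step.
P = 28.0 V × 0.2330 A = 6.524 W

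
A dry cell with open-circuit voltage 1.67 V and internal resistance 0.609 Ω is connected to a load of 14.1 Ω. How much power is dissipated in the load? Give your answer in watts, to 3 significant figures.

0.182 W

Find the circuit current first, then P = I²R for the load (series elements share I).
I = ε / (r + R) = 1.67 / (0.609 + 14.1) = 0.1135 A
P_load = I² R = (0.1135)² × 14.1 = 0.1818 W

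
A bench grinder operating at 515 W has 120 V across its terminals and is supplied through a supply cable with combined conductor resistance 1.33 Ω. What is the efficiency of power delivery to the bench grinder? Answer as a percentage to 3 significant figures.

I = P / V = 515 / 120 = 4.292 A through the supply cable.
P_line = I² R_line = (4.292)² × 1.33 = 24.50 W
P_source = P_load + P_line = 515.0 + 24.50 = 539.5 W
η = P_load / P_source = 515.0 / 539.5 = 0.9546

95.5 %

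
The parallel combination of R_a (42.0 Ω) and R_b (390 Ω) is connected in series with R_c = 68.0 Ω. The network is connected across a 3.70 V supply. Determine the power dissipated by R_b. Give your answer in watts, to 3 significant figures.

0.00450 W

Collapse the R_a‖R_b pair into one equivalent R_p; then R_p and R_c form a series string.
R_p = (42.0×390)/(42.0+390) = 37.92 Ω
R_total = R_p + 68.0 = 37.92 + 68.0 = 105.9 Ω
I = V / R_total = 3.70 / 105.9 = 0.03493 A
Voltage across the parallel pair: V_p = I × R_p = 0.03493 × 37.92 = 1.325 V
Use P = V²/R for R_b with V = V_p.
P_R_b = (1.325)² / 390 = 0.004499 W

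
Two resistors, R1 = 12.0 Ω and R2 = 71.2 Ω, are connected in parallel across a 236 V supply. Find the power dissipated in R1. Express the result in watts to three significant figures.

Every branch has 236 V across it, so for R1 the power is simply V²/R.
P_R1 = V² / R1 = (236)² / 12.0 Ω = 4641 W

4640 W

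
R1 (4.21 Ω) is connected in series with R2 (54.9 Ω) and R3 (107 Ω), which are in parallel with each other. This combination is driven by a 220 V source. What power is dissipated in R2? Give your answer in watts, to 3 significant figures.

708 W

First combine the parallel branches into one equivalent R_p, then R1 + R_p is a series pair.
R_p = (54.9×107)/(54.9+107) = 36.28 Ω
R_total = 4.21 + 36.28 = 40.49 Ω
I = V / R_total = 220 / 40.49 = 5.433 A
Voltage across the parallel pair: V_p = I × R_p = 5.433 × 36.28 = 197.1 V
With V_p across R2, its power is V_p²/R2.
P_R2 = (197.1)² / 54.9 = 707.8 W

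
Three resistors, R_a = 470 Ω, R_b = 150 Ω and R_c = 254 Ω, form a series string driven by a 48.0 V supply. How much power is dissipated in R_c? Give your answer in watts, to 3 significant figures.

0.766 W

Series elements share the same current, so find I first, then use P = I²R.
R_total = 470 + 150 + 254 = 874.0 Ω
I = V / R_total = 48.0 / 874.0 = 0.05492 A
P_R_c = I² × R_c = (0.05492)² × 254 = 0.7661 W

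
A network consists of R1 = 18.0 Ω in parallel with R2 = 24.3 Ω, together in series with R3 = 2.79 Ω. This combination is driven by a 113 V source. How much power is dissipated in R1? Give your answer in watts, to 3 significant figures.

Collapse the R1‖R2 pair into one equivalent R_p; then R_p and R3 form a series string.
R_p = (18.0×24.3)/(18.0+24.3) = 10.34 Ω
R_total = R_p + 2.79 = 10.34 + 2.79 = 13.13 Ω
I = V / R_total = 113 / 13.13 = 8.606 A
Voltage across the parallel pair: V_p = I × R_p = 8.606 × 10.34 = 88.99 V
Use P = V²/R for R1 with V = V_p.
P_R1 = (88.99)² / 18.0 = 440.0 W

440 W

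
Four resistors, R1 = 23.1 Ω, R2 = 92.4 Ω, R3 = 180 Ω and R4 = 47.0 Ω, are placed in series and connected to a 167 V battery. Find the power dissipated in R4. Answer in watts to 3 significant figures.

11.2 W

Since the resistors are in series they all carry the loop current I = V/R_total; the power in any one is I²R.
R_total = 23.1 + 92.4 + 180 + 47.0 = 342.5 Ω
I = V / R_total = 167 / 342.5 = 0.4876 A
P_R4 = I² × R4 = (0.4876)² × 47.0 = 11.17 W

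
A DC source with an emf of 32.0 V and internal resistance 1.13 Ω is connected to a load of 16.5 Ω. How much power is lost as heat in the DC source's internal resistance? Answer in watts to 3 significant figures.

r is in series with the load, so it carries the full circuit current — the loss in it is I²r.
I = ε / (r + R) = 32.0 / (1.13 + 16.5) = 1.815 A
P_int = I² r = (1.815)² × 1.13 = 3.723 W

3.72 W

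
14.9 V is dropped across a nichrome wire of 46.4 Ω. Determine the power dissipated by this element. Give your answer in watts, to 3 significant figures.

4.78 W

V and R are stated; P = V²/R avoids computing the current.
P = (14.9 V)² / 46.4 Ω = 4.785 W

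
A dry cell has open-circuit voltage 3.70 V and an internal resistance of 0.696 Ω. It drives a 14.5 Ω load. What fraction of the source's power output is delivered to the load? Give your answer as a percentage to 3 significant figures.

Both r and R carry the same current, so the power split is just the resistance split: η = R/(R+r).
η = R / (R + r) = 14.5 / (14.5 + 0.696) = 0.9542

95.4 %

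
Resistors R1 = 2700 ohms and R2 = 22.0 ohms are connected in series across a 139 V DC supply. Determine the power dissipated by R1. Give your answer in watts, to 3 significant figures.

7.04 W

The current is common to all series resistors; compute it, then apply P = I²R for the target.
R_total = 2700 + 22.0 = 2722 Ω
I = V / R_total = 139 / 2722 = 0.05107 A
P_R1 = I² × R1 = (0.05107)² × 2700 = 7.041 W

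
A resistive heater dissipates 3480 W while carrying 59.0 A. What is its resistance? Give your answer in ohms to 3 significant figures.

1.00 Ω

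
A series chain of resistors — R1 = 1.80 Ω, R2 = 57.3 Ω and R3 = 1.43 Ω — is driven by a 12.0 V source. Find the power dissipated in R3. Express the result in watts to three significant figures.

In a series string the same current flows through every resistor — find that current, then P = I²R for the one we want.
R_total = 1.80 + 57.3 + 1.43 = 60.53 Ω
I = V / R_total = 12.0 / 60.53 = 0.1982 A
P_R3 = I² × R3 = (0.1982)² × 1.43 = 0.05620 W

0.0562 W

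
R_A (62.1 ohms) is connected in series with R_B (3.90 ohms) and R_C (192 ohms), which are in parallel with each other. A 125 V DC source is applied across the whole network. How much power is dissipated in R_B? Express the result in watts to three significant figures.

First combine the parallel branches into one equivalent R_p, then R_A + R_p is a series pair.
R_p = (3.90×192)/(3.90+192) = 3.822 Ω
R_total = 62.1 + 3.822 = 65.92 Ω
I = V / R_total = 125 / 65.92 = 1.896 A
Voltage across the parallel pair: V_p = I × R_p = 1.896 × 3.822 = 7.248 V
With V_p across R_B, its power is V_p²/R_B.
P_R_B = (7.248)² / 3.90 = 13.47 W

13.5 W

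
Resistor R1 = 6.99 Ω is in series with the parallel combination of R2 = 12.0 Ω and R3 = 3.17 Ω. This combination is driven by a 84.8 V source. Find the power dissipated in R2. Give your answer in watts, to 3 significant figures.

41.8 W

Reduce the parallel pair to R_p first; the network is then a simple series string.
R_p = (12.0×3.17)/(12.0+3.17) = 2.508 Ω
R_total = 6.99 + 2.508 = 9.498 Ω
I = V / R_total = 84.8 / 9.498 = 8.929 A
Voltage across the parallel pair: V_p = I × R_p = 8.929 × 2.508 = 22.39 V
R2 is across V_p, so use P = V²/R for that branch.
P_R2 = (22.39)² / 12.0 = 41.77 W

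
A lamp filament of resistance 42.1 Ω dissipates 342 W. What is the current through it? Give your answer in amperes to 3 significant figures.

2.85 A

Rearranging the power relation for the two known quantities gives I = √(P / R).
I = √(342 / 42.1) = 2.850 A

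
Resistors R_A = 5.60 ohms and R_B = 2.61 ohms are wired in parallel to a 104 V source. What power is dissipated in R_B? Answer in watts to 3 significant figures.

4140 W

Parallel branches share the same voltage; P = V²/R gives the branch power in one step.
P_R_B = V² / R_B = (104)² / 2.61 Ω = 4144 W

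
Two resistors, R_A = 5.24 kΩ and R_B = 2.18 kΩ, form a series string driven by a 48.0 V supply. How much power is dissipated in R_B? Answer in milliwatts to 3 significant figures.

In a series string the same current flows through every resistor — find that current, then P = I²R for the one we want.
R_total = (5.24 + 2.18) kΩ = 7420 Ω
I = V / R_total = 48.0 / 7420 = 0.006469 A
P_R_B = I² × R_B = (0.006469)² × 2180 = 0.09123 W

91.2 mW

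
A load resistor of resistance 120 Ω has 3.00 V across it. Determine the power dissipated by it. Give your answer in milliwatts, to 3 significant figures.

V and R are stated; P = V²/R avoids computing the current.
P = (3.00 V)² / 120 Ω = 0.07500 W

75.0 mW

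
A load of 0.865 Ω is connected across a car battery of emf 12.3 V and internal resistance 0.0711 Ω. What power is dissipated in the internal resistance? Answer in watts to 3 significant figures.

12.3 W

The internal resistance carries the same current as the load; P_int = I²r.
I = ε / (r + R) = 12.3 / (0.0711 + 0.865) = 13.14 A
P_int = I² r = (13.14)² × 0.0711 = 12.28 W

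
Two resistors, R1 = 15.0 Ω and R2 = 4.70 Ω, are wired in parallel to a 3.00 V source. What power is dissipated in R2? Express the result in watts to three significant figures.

Every branch has 3.00 V across it, so for R2 the power is simply V²/R.
P_R2 = V² / R2 = (3.00)² / 4.70 Ω = 1.915 W

1.91 W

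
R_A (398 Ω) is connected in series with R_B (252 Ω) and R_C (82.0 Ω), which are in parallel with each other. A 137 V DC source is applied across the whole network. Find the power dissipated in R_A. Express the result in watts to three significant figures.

Reduce the parallel pair to R_p first; the network is then a simple series string.
R_p = (252×82.0)/(252+82.0) = 61.87 Ω
R_total = 398 + 61.87 = 459.9 Ω
I = V / R_total = 137 / 459.9 = 0.2979 A
R_A carries the full series current, so P = I²R.
P_R_A = (0.2979)² × 398 = 35.32 W

35.3 W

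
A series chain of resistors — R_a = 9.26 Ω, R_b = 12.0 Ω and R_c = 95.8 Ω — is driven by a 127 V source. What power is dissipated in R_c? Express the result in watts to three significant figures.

Every series element carries the same I. Get I from the total resistance, then P = I² × R_c.
R_total = 9.26 + 12.0 + 95.8 = 117.1 Ω
I = V / R_total = 127 / 117.1 = 1.085 A
P_R_c = I² × R_c = (1.085)² × 95.8 = 112.8 W

113 W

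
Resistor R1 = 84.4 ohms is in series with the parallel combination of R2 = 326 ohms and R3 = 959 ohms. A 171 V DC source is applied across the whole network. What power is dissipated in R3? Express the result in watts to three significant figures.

16.8 W

First combine the parallel branches into one equivalent R_p, then R1 + R_p is a series pair.
R_p = (326×959)/(326+959) = 243.3 Ω
R_total = 84.4 + 243.3 = 327.7 Ω
I = V / R_total = 171 / 327.7 = 0.5218 A
Voltage across the parallel pair: V_p = I × R_p = 0.5218 × 243.3 = 127.0 V
R3 is across V_p, so use P = V²/R for that branch.
P_R3 = (127.0)² / 959 = 16.81 W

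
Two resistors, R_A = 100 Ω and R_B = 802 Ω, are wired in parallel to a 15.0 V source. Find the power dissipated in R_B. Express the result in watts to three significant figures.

Every branch has 15.0 V across it, so for R_B the power is simply V²/R.
P_R_B = V² / R_B = (15.0)² / 802 Ω = 0.2805 W

0.281 W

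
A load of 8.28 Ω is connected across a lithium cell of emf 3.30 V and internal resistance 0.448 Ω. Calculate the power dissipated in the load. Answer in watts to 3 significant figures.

1.18 W

Find the circuit current first, then P = I²R for the load (series elements share I).
I = ε / (r + R) = 3.30 / (0.448 + 8.28) = 0.3781 A
P_load = I² R = (0.3781)² × 8.28 = 1.184 W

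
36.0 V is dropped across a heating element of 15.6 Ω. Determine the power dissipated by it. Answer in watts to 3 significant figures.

83.1 W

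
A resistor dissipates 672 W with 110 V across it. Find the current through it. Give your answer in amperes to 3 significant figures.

From P = V I = I²R = V²/R, with the two given quantities we get I = P / V.
I = 672 / 110 = 6.109 A

6.11 A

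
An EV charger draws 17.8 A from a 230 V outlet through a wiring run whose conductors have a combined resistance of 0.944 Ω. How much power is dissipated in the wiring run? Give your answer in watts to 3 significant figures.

299 W

The wiring run is a series resistance carrying the load current; its dissipation is I²R_line.
The wiring run carries the full 17.8 A.
P_line = I² R_line = (17.80)² × 0.944 = 299.1 W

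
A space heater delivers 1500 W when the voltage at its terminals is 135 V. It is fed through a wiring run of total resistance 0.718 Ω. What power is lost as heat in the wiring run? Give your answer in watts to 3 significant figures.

The wiring run and load are in series, so the same current flows in both; the loss is I²R_line.
I = P / V = 1500 / 135 = 11.11 A through the wiring run.
P_line = I² R_line = (11.11)² × 0.718 = 88.64 W

88.6 W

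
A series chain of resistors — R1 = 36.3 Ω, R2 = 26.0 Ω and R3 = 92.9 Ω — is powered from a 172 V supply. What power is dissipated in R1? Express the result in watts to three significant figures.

44.6 W

Every series element carries the same I. Get I from the total resistance, then P = I² × R1.
R_total = 36.3 + 26.0 + 92.9 = 155.2 Ω
I = V / R_total = 172 / 155.2 = 1.108 A
P_R1 = I² × R1 = (1.108)² × 36.3 = 44.58 W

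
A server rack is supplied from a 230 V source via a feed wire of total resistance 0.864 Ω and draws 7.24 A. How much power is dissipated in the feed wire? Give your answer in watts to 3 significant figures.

The feed wire and load are in series, so the same current flows in both; the loss is I²R_line.
The feed wire carries the full 7.24 A.
P_line = I² R_line = (7.240)² × 0.864 = 45.29 W

45.3 W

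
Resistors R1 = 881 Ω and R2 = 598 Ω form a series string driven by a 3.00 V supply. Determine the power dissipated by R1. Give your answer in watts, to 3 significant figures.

0.00362 W

In a series string the same current flows through every resistor — find that current, then P = I²R for the one we want.
R_total = 881 + 598 = 1479 Ω
I = V / R_total = 3.00 / 1479 = 0.002028 A
P_R1 = I² × R1 = (0.002028)² × 881 = 0.003625 W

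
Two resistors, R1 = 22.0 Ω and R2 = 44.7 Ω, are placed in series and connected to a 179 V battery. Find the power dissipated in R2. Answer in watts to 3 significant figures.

Every series element carries the same I. Get I from the total resistance, then P = I² × R2.
R_total = 22.0 + 44.7 = 66.70 Ω
I = V / R_total = 179 / 66.70 = 2.684 A
P_R2 = I² × R2 = (2.684)² × 44.7 = 321.9 W

322 W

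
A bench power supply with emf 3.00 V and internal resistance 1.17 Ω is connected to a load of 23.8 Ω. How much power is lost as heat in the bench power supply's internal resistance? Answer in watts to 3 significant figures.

0.0169 W

r is in series with the load, so it carries the full circuit current — the loss in it is I²r.
I = ε / (r + R) = 3.00 / (1.17 + 23.8) = 0.1201 A
P_int = I² r = (0.1201)² × 1.17 = 0.01689 W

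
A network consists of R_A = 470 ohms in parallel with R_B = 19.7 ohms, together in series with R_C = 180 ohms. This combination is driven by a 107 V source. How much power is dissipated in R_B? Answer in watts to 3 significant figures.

Reduce the parallel combination to a single R_p; the circuit then becomes R_p in series with the remaining resistor.
R_p = (470×19.7)/(470+19.7) = 18.91 Ω
R_total = R_p + 180 = 18.91 + 180 = 198.9 Ω
I = V / R_total = 107 / 198.9 = 0.5379 A
Voltage across the parallel pair: V_p = I × R_p = 0.5379 × 18.91 = 10.17 V
Use P = V²/R for R_B with V = V_p.
P_R_B = (10.17)² / 19.7 = 5.251 W

5.25 W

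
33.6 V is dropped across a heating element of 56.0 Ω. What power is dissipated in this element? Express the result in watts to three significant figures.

20.2 W

We know the drop across the element and its resistance — P = V²/R, one step.
P = (33.6 V)² / 56.0 Ω = 20.16 W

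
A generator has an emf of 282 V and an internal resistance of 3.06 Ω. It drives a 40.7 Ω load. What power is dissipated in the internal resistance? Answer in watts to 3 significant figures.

r is in series with the load, so it carries the full circuit current — the loss in it is I²r.
I = ε / (r + R) = 282 / (3.06 + 40.7) = 6.444 A
P_int = I² r = (6.444)² × 3.06 = 127.1 W

127 W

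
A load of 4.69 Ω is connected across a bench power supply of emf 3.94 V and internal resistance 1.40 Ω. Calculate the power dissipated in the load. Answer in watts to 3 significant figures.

1.96 W

Find the circuit current first, then P = I²R for the load (series elements share I).
I = ε / (r + R) = 3.94 / (1.40 + 4.69) = 0.6470 A
P_load = I² R = (0.6470)² × 4.69 = 1.963 W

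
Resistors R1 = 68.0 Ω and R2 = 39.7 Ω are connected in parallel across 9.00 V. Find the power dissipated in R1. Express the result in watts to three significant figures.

Parallel branches share the same voltage; P = V²/R gives the branch power in one step.
P_R1 = V² / R1 = (9.00)² / 68.0 Ω = 1.191 W

1.19 W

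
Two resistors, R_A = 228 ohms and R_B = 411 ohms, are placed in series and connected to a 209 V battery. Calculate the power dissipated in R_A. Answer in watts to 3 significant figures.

The current is common to all series resistors; compute it, then apply P = I²R for the target.
R_total = 228 + 411 = 639.0 Ω
I = V / R_total = 209 / 639.0 = 0.3271 A
P_R_A = I² × R_A = (0.3271)² × 228 = 24.39 W

24.4 W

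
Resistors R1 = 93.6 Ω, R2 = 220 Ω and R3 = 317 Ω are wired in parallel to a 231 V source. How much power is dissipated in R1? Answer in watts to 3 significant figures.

Each parallel branch sees the full supply voltage, so P = V²/R applies directly to the target branch.
P_R1 = V² / R1 = (231)² / 93.6 Ω = 570.1 W

570 W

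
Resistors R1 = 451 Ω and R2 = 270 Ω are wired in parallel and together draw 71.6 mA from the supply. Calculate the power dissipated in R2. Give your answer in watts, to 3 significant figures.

0.542 W

We need the common branch voltage; get it from I_total × R_eq, then P = V²/R for the branch.
1/R_eq = 1/451 + 1/270 ⇒ R_eq = 168.9 Ω
V = I_total × R_eq = 0.07160 × 168.9 = 12.09 V
P_R2 = V² / R2 = (12.09)² / 270 = 0.5416 W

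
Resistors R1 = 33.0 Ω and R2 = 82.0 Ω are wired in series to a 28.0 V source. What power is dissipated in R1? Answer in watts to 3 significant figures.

1.96 W

Series elements share the same current, so find I first, then use P = I²R.
R_total = 33.0 + 82.0 = 115.0 Ω
I = V / R_total = 28.0 / 115.0 = 0.2435 A
P_R1 = I² × R1 = (0.2435)² × 33.0 = 1.956 W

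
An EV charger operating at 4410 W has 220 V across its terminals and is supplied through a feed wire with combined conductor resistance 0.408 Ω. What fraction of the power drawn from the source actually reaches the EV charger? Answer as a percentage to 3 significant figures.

96.4 %

I = P / V = 4410 / 220 = 20.05 A through the feed wire.
P_line = I² R_line = (20.05)² × 0.408 = 163.9 W
P_source = P_load + P_line = 4410 + 163.9 = 4574 W
η = P_load / P_source = 4410 / 4574 = 0.9642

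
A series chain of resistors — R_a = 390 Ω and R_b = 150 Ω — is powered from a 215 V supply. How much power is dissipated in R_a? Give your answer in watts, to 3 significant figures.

61.8 W

The current is common to all series resistors; compute it, then apply P = I²R for the target.
R_total = 390 + 150 = 540.0 Ω
I = V / R_total = 215 / 540.0 = 0.3981 A
P_R_a = I² × R_a = (0.3981)² × 390 = 61.82 W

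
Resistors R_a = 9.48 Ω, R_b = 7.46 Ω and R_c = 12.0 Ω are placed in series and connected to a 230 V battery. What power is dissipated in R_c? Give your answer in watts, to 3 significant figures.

758 W

Since the resistors are in series they all carry the loop current I = V/R_total; the power in any one is I²R.
R_total = 9.48 + 7.46 + 12.0 = 28.94 Ω
I = V / R_total = 230 / 28.94 = 7.947 A
P_R_c = I² × R_c = (7.947)² × 12.0 = 757.9 W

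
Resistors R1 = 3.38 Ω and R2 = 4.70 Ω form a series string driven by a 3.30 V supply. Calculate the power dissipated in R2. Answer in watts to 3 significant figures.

0.784 W

Since the resistors are in series they all carry the loop current I = V/R_total; the power in any one is I²R.
R_total = 3.38 + 4.70 = 8.080 Ω
I = V / R_total = 3.30 / 8.080 = 0.4084 A
P_R2 = I² × R2 = (0.4084)² × 4.70 = 0.7840 W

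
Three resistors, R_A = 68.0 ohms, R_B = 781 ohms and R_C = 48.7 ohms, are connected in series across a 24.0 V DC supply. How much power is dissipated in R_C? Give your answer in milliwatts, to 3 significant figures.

Every series element carries the same I. Get I from the total resistance, then P = I² × R_C.
R_total = 68.0 + 781 + 48.7 = 897.7 Ω
I = V / R_total = 24.0 / 897.7 = 0.02673 A
P_R_C = I² × R_C = (0.02673)² × 48.7 = 0.03481 W

34.8 mW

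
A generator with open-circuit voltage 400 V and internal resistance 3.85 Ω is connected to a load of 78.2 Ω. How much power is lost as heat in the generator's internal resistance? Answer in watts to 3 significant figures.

91.5 W

r is in series with the load, so it carries the full circuit current — the loss in it is I²r.
I = ε / (r + R) = 400 / (3.85 + 78.2) = 4.875 A
P_int = I² r = (4.875)² × 3.85 = 91.50 W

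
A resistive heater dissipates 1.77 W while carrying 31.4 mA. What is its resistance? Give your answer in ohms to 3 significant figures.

Inverting the appropriate power form: R = P / I².
R = 1.77 / (0.03140)² = 1795 Ω

1800 Ω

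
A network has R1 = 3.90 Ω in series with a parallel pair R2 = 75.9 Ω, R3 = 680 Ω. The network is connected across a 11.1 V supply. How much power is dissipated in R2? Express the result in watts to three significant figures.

Collapse R2‖R3 to a single equivalent, reducing the network to two series elements.
R_p = (75.9×680)/(75.9+680) = 68.28 Ω
R_total = 3.90 + 68.28 = 72.18 Ω
I = V / R_total = 11.1 / 72.18 = 0.1538 A
Voltage across the parallel pair: V_p = I × R_p = 0.1538 × 68.28 = 10.50 V
R2 is across V_p, so use P = V²/R for that branch.
P_R2 = (10.50)² / 75.9 = 1.453 W

1.45 W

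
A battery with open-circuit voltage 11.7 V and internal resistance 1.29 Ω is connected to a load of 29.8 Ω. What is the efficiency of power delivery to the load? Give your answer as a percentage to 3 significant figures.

Efficiency is P_load / P_total. With a series r and R sharing the same I, P = I²R for each, so η = R/(R+r).
η = R / (R + r) = 29.8 / (29.8 + 1.29) = 0.9585

95.9 %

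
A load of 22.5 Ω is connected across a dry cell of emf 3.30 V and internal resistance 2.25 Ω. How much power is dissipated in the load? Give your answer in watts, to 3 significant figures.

Load and internal resistance form a series loop — compute the loop current, then the load power via I²R.
I = ε / (r + R) = 3.30 / (2.25 + 22.5) = 0.1333 A
P_load = I² R = (0.1333)² × 22.5 = 0.4000 W

0.400 W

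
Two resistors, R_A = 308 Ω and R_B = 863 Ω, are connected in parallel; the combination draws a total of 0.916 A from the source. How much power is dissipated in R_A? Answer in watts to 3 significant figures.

Parallel branches share V, not I — compute V via R_eq, then use V²/R for the target branch.
1/R_eq = 1/308 + 1/863 ⇒ R_eq = 227.0 Ω
V = I_total × R_eq = 0.9160 × 227.0 = 207.9 V
P_R_A = V² / R_A = (207.9)² / 308 = 140.4 W

140 W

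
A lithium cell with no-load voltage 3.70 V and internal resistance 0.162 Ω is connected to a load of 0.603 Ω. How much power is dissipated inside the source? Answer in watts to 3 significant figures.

The source's internal resistance is just another series element carrying I; its dissipation is I²r.
I = ε / (r + R) = 3.70 / (0.162 + 0.603) = 4.837 A
P_int = I² r = (4.837)² × 0.162 = 3.790 W

3.79 W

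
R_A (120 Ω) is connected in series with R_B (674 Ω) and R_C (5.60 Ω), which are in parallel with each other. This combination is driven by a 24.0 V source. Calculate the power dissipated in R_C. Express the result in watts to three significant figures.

0.201 W

Replace R_B and R_C with their parallel equivalent so the circuit becomes R_A in series with R_p.
R_p = (674×5.60)/(674+5.60) = 5.554 Ω
R_total = 120 + 5.554 = 125.6 Ω
I = V / R_total = 24.0 / 125.6 = 0.1912 A
Voltage across the parallel pair: V_p = I × R_p = 0.1912 × 5.554 = 1.062 V
R_C sees V_p directly, so P = V_p² / R_C.
P_R_C = (1.062)² / 5.60 = 0.2013 W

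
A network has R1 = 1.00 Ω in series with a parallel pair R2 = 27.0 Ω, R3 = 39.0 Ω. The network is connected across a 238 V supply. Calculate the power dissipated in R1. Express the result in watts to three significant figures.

197 W

Reduce the parallel pair to R_p first; the network is then a simple series string.
R_p = (27.0×39.0)/(27.0+39.0) = 15.95 Ω
R_total = 1.00 + 15.95 = 16.95 Ω
I = V / R_total = 238 / 16.95 = 14.04 A
The full supply current passes through R1: P = I²R.
P_R1 = (14.04)² × 1.00 = 197.1 W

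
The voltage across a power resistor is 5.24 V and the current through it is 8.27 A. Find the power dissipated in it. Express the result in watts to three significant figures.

43.3 W

Both the voltage across and the current through the element are known, so P = V I applies directly.
P = 5.24 V × 8.270 A = 43.33 W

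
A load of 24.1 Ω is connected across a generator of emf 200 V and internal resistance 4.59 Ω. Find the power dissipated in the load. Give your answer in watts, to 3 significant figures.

1170 W

Load and internal resistance form a series loop — compute the loop current, then the load power via I²R.
I = ε / (r + R) = 200 / (4.59 + 24.1) = 6.971 A
P_load = I² R = (6.971)² × 24.1 = 1171 W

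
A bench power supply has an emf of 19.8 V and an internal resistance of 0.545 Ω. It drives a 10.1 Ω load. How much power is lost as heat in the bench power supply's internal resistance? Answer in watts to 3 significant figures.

r is in series with the load, so it carries the full circuit current — the loss in it is I²r.
I = ε / (r + R) = 19.8 / (0.545 + 10.1) = 1.860 A
P_int = I² r = (1.860)² × 0.545 = 1.886 W

1.89 W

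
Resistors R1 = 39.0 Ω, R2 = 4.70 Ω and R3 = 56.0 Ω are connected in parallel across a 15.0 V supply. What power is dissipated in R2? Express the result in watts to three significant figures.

47.9 W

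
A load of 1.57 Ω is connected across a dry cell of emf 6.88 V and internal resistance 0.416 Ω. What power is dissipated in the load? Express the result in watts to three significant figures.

18.8 W

The internal resistance and the load are in series, so the same I flows through both; get I from ε/(r+R), then I²R for the load.
I = ε / (r + R) = 6.88 / (0.416 + 1.57) = 3.464 A
P_load = I² R = (3.464)² × 1.57 = 18.84 W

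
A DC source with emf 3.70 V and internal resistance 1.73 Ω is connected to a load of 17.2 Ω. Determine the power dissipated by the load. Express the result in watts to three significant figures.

0.657 W

With r and R in series, I = ε/(r+R); the load dissipates I²R.
I = ε / (r + R) = 3.70 / (1.73 + 17.2) = 0.1955 A
P_load = I² R = (0.1955)² × 17.2 = 0.6571 W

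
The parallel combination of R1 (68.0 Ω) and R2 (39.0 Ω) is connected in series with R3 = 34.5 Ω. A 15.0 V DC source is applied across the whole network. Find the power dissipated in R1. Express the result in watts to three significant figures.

Reduce the parallel combination to a single R_p; the circuit then becomes R_p in series with the remaining resistor.
R_p = (68.0×39.0)/(68.0+39.0) = 24.79 Ω
R_total = R_p + 34.5 = 24.79 + 34.5 = 59.29 Ω
I = V / R_total = 15.0 / 59.29 = 0.2530 A
Voltage across the parallel pair: V_p = I × R_p = 0.2530 × 24.79 = 6.271 V
R1 has V_p across it, so P = V_p²/R1.
P_R1 = (6.271)² / 68.0 = 0.5783 W

0.578 W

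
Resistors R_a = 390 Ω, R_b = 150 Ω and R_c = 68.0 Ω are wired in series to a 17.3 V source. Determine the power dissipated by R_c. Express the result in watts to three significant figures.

0.0551 W

In a series string the same current flows through every resistor — find that current, then P = I²R for the one we want.
R_total = 390 + 150 + 68.0 = 608.0 Ω
I = V / R_total = 17.3 / 608.0 = 0.02845 A
P_R_c = I² × R_c = (0.02845)² × 68.0 = 0.05505 W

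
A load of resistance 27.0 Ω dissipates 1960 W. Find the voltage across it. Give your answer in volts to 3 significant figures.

230 V

Rearranging the power relation for the two known quantities gives V = √(P R).
V = √(1960 × 27.0) = 230.0 V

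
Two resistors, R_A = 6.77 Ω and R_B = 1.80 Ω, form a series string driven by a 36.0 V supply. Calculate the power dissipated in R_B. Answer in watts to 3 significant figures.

Series elements share the same current, so find I first, then use P = I²R.
R_total = 6.77 + 1.80 = 8.570 Ω
I = V / R_total = 36.0 / 8.570 = 4.201 A
P_R_B = I² × R_B = (4.201)² × 1.80 = 31.76 W

31.8 W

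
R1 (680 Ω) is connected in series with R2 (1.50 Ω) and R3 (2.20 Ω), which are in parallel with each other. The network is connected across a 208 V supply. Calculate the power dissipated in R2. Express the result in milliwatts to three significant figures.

Collapse R2‖R3 to a single equivalent, reducing the network to two series elements.
R_p = (1.50×2.20)/(1.50+2.20) = 0.8919 Ω
R_total = 680 + 0.8919 = 680.9 Ω
I = V / R_total = 208 / 680.9 = 0.3055 A
Voltage across the parallel pair: V_p = I × R_p = 0.3055 × 0.8919 = 0.2725 V
With V_p across R2, its power is V_p²/R2.
P_R2 = (0.2725)² / 1.50 = 0.04949 W

49.5 mW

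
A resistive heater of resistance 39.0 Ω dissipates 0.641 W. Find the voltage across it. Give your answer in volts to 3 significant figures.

Rearranging the power relation for the two known quantities gives V = √(P R).
V = √(0.641 × 39.0) = 5.000 V

5.00 V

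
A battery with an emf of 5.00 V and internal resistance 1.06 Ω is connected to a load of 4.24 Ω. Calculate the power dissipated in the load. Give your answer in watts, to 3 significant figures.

Find the circuit current first, then P = I²R for the load (series elements share I).
I = ε / (r + R) = 5.00 / (1.06 + 4.24) = 0.9434 A
P_load = I² R = (0.9434)² × 4.24 = 3.774 W

3.77 W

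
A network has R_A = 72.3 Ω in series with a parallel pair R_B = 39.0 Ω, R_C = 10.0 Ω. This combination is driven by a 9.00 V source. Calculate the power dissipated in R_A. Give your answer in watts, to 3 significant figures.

0.909 W

Replace R_B and R_C with their parallel equivalent so the circuit becomes R_A in series with R_p.
R_p = (39.0×10.0)/(39.0+10.0) = 7.959 Ω
R_total = 72.3 + 7.959 = 80.26 Ω
I = V / R_total = 9.00 / 80.26 = 0.1121 A
All the current flows through R_A; use P = I²R.
P_R_A = (0.1121)² × 72.3 = 0.9091 W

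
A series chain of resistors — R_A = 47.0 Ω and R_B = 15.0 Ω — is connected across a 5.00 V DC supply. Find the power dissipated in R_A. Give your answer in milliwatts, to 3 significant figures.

Every series element carries the same I. Get I from the total resistance, then P = I² × R_A.
R_total = 47.0 + 15.0 = 62.00 Ω
I = V / R_total = 5.00 / 62.00 = 0.08065 A
P_R_A = I² × R_A = (0.08065)² × 47.0 = 0.3057 W

306 mW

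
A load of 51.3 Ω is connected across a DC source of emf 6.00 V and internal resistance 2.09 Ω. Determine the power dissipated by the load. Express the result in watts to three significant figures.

0.648 W

Find the circuit current first, then P = I²R for the load (series elements share I).
I = ε / (r + R) = 6.00 / (2.09 + 51.3) = 0.1124 A
P_load = I² R = (0.1124)² × 51.3 = 0.6479 W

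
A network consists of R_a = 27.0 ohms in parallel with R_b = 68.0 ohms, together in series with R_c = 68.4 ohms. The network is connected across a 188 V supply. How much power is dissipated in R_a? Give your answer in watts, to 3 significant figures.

First find R_p for the parallel pair, then treat R_p + R_c as a series loop.
R_p = (27.0×68.0)/(27.0+68.0) = 19.33 Ω
R_total = R_p + 68.4 = 19.33 + 68.4 = 87.73 Ω
I = V / R_total = 188 / 87.73 = 2.143 A
Voltage across the parallel pair: V_p = I × R_p = 2.143 × 19.33 = 41.42 V
Use P = V²/R for R_a with V = V_p.
P_R_a = (41.42)² / 27.0 = 63.53 W

63.5 W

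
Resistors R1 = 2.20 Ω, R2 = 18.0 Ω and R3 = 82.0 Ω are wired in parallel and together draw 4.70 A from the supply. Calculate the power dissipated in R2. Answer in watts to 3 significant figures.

Only the total current is stated, so first find the parallel equivalent to get the voltage across the combination.
1/R_eq = 1/2.20 + 1/18.0 + 1/82.0 ⇒ R_eq = 1.915 Ω
V = I_total × R_eq = 4.700 × 1.915 = 8.999 V
P_R2 = V² / R2 = (8.999)² / 18.0 = 4.499 W

4.50 W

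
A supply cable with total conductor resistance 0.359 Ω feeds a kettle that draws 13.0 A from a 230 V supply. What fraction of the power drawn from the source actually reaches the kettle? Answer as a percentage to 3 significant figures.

The supply cable carries the full 13.0 A.
P_line = I² R_line = (13.00)² × 0.359 = 60.67 W
P_source = V I = 230 × 13.00 = 2990 W; P_load = 2929 W
η = P_load / P_source = 2929 / 2990 = 0.9797

98.0 %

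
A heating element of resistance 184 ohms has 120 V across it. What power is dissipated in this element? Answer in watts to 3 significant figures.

78.3 W

V and R are stated; P = V²/R avoids computing the current.
P = (120 V)² / 184 Ω = 78.26 W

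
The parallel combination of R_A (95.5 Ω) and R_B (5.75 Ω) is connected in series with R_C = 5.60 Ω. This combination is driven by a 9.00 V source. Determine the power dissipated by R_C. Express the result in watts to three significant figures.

Collapse the R_A‖R_B pair into one equivalent R_p; then R_p and R_C form a series string.
R_p = (95.5×5.75)/(95.5+5.75) = 5.423 Ω
R_total = R_p + 5.60 = 5.423 + 5.60 = 11.02 Ω
I = V / R_total = 9.00 / 11.02 = 0.8164 A
All the supply current flows through R_C; use P = I²R_C.
P_R_C = (0.8164)² × 5.60 = 3.733 W

3.73 W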